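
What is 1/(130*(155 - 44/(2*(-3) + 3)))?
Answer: 3/66170 ≈ 4.5338e-5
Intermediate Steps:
1/(130*(155 - 44/(2*(-3) + 3))) = 1/(130*(155 - 44/(-6 + 3))) = 1/(130*(155 - 44/(-3))) = 1/(130*(155 - 44*(-⅓))) = 1/(130*(155 + 44/3)) = 1/(130*(509/3)) = 1/(66170/3) = 3/66170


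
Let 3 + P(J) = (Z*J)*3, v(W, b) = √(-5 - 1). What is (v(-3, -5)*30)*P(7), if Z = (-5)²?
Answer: 15660*I*√6 ≈ 38359.0*I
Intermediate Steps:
Z = 25
v(W, b) = I*√6 (v(W, b) = √(-6) = I*√6)
P(J) = -3 + 75*J (P(J) = -3 + (25*J)*3 = -3 + 75*J)
(v(-3, -5)*30)*P(7) = ((I*√6)*30)*(-3 + 75*7) = (30*I*√6)*(-3 + 525) = (30*I*√6)*522 = 15660*I*√6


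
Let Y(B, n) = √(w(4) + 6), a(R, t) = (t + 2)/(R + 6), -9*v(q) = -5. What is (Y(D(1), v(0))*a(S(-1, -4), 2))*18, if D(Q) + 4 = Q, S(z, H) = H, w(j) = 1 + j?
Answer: 36*√11 ≈ 119.40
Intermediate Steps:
v(q) = 5/9 (v(q) = -⅑*(-5) = 5/9)
a(R, t) = (2 + t)/(6 + R)
D(Q) = -4 + Q
Y(B, n) = √11 (Y(B, n) = √((1 + 4) + 6) = √(5 + 6) = √11)
(Y(D(1), v(0))*a(S(-1, -4), 2))*18 = (√11*((2 + 2)/(6 - 4)))*18 = (√11*(4/2))*18 = (√11*((½)*4))*18 = (√11*2)*18 = (2*√11)*18 = 36*√11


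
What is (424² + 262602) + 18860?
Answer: 461238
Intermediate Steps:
(424² + 262602) + 18860 = (179776 + 262602) + 18860 = 442378 + 18860 = 461238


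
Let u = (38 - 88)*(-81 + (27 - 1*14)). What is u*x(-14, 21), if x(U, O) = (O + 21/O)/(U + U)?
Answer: -18700/7 ≈ -2671.4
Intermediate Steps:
x(U, O) = (O + 21/O)/(2*U) (x(U, O) = (O + 21/O)/((2*U)) = (O + 21/O)*(1/(2*U)) = (O + 21/O)/(2*U))
u = 3400 (u = -50*(-81 + (27 - 14)) = -50*(-81 + 13) = -50*(-68) = 3400)
u*x(-14, 21) = 3400*((1/2)*(21 + 21**2)/(21*(-14))) = 3400*((1/2)*(1/21)*(-1/14)*(21 + 441)) = 3400*((1/2)*(1/21)*(-1/14)*462) = 3400*(-11/14) = -18700/7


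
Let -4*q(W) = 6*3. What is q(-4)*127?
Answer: -1143/2 ≈ -571.50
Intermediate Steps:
q(W) = -9/2 (q(W) = -3*3/2 = -¼*18 = -9/2)
q(-4)*127 = -9/2*127 = -1143/2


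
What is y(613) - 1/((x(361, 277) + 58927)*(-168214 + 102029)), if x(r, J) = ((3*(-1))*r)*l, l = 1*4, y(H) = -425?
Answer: -1535682281874/3613370075 ≈ -425.00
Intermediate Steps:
l = 4
x(r, J) = -12*r (x(r, J) = ((3*(-1))*r)*4 = -3*r*4 = -12*r)
y(613) - 1/((x(361, 277) + 58927)*(-168214 + 102029)) = -425 - 1/((-12*361 + 58927)*(-168214 + 102029)) = -425 - 1/((-4332 + 58927)*(-66185)) = -425 - 1/(54595*(-66185)) = -425 - 1/(-3613370075) = -425 - 1*(-1/3613370075) = -425 + 1/3613370075 = -1535682281874/3613370075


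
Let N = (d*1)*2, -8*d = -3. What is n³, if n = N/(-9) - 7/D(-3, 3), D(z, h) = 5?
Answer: -704969/216000 ≈ -3.2637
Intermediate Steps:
d = 3/8 (d = -⅛*(-3) = 3/8 ≈ 0.37500)
N = ¾ (N = ((3/8)*1)*2 = (3/8)*2 = ¾ ≈ 0.75000)
n = -89/60 (n = (¾)/(-9) - 7/5 = (¾)*(-⅑) - 7*⅕ = -1/12 - 7/5 = -89/60 ≈ -1.4833)
n³ = (-89/60)³ = -704969/216000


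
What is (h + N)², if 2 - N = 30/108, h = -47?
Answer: 664225/324 ≈ 2050.1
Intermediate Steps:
N = 31/18 (N = 2 - 30/108 = 2 - 1*5/18 = 2 - 5/18 = 31/18 ≈ 1.7222)
(h + N)² = (-47 + 31/18)² = (-815/18)² = 664225/324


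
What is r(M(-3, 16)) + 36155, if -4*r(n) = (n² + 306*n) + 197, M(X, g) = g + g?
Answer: 133607/4 ≈ 33402.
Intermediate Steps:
M(X, g) = 2*g
r(n) = -197/4 - 153*n/2 - n²/4 (r(n) = -((n² + 306*n) + 197)/4 = -(197 + n² + 306*n)/4 = -197/4 - 153*n/2 - n²/4)
r(M(-3, 16)) + 36155 = (-197/4 - 153*16 - (2*16)²/4) + 36155 = (-197/4 - 153/2*32 - ¼*32²) + 36155 = (-197/4 - 2448 - ¼*1024) + 36155 = (-197/4 - 2448 - 256) + 36155 = -11013/4 + 36155 = 133607/4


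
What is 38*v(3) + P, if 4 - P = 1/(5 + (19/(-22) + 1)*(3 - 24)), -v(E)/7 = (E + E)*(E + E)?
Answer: -449906/47 ≈ -9572.5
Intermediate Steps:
v(E) = -28*E**2 (v(E) = -7*(E + E)*(E + E) = -7*2*E*2*E = -28*E**2)
P = 166/47 (P = 4 - 1/(5 + (19/(-22) + 1)*(3 - 24)) = 4 - 1/(5 + (19*(-1/22) + 1)*(-21)) = 4 - 1/(5 + (-19/22 + 1)*(-21)) = 4 - 1/(5 + (3/22)*(-21)) = 4 - 1/(5 - 63/22) = 4 - 1/47/22 = 4 - 1*22/47 = 4 - 22/47 = 166/47 ≈ 3.5319)
38*v(3) + P = 38*(-28*3**2) + 166/47 = 38*(-28*9) + 166/47 = 38*(-252) + 166/47 = -9576 + 166/47 = -449906/47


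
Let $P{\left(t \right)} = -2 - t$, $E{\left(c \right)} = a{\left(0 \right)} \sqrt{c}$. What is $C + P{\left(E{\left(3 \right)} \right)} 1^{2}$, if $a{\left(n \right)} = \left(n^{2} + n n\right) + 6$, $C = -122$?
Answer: $-124 - 6 \sqrt{3} \approx -134.39$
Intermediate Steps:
$a{\left(n \right)} = 6 + 2 n^{2}$ ($a{\left(n \right)} = \left(n^{2} + n^{2}\right) + 6 = 2 n^{2} + 6 = 6 + 2 n^{2}$)
$E{\left(c \right)} = 6 \sqrt{c}$ ($E{\left(c \right)} = \left(6 + 2 \cdot 0^{2}\right) \sqrt{c} = \left(6 + 2 \cdot 0\right) \sqrt{c} = \left(6 + 0\right) \sqrt{c} = 6 \sqrt{c}$)
$C + P{\left(E{\left(3 \right)} \right)} 1^{2} = -122 + \left(-2 - 6 \sqrt{3}\right) 1^{2} = -122 + \left(-2 - 6 \sqrt{3}\right) 1 = -122 - \left(2 + 6 \sqrt{3}\right) = -124 - 6 \sqrt{3}$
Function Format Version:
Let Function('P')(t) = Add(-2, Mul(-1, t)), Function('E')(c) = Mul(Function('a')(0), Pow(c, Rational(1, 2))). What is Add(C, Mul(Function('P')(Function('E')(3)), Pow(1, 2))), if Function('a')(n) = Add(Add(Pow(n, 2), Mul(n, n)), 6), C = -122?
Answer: Add(-124, Mul(-6, Pow(3, Rational(1, 2)))) ≈ -134.39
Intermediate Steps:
Function('a')(n) = Add(6, Mul(2, Pow(n, 2))) (Function('a')(n) = Add(Add(Pow(n, 2), Pow(n, 2)), 6) = Add(Mul(2, Pow(n, 2)), 6) = Add(6, Mul(2, Pow(n, 2))))
Function('E')(c) = Mul(6, Pow(c, Rational(1, 2))) (Function('E')(c) = Mul(Add(6, Mul(2, Pow(0, 2))), Pow(c, Rational(1, 2))) = Mul(Add(6, Mul(2, 0)), Pow(c, Rational(1, 2))) = Mul(Add(6, 0), Pow(c, Rational(1, 2))) = Mul(6, Pow(c, Rational(1, 2))))
Add(C, Mul(Function('P')(Function('E')(3)), Pow(1, 2))) = Add(-122, Mul(Add(-2, Mul(-1, Mul(6, Pow(3, Rational(1, 2))))), Pow(1, 2))) = Add(-122, Mul(Add(-2, Mul(-6, Pow(3, Rational(1, 2)))), 1)) = Add(-122, Add(-2, Mul(-6, Pow(3, Rational(1, 2))))) = Add(-124, Mul(-6, Pow(3, Rational(1, 2))))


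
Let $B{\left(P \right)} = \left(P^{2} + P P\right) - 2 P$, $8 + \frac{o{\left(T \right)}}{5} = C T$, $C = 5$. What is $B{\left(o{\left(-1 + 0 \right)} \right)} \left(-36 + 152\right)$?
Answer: $995280$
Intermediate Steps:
$o{\left(T \right)} = -40 + 25 T$ ($o{\left(T \right)} = -40 + 5 \cdot 5 T = -40 + 25 T$)
$B{\left(P \right)} = - 2 P + 2 P^{2}$ ($B{\left(P \right)} = \left(P^{2} + P^{2}\right) - 2 P = 2 P^{2} - 2 P = - 2 P + 2 P^{2}$)
$B{\left(o{\left(-1 + 0 \right)} \right)} \left(-36 + 152\right) = 2 \left(-40 + 25 \left(-1 + 0\right)\right) \left(-1 - \left(40 - 25 \left(-1 + 0\right)\right)\right) \left(-36 + 152\right) = 2 \left(-40 + 25 \left(-1\right)\right) \left(-1 + \left(-40 + 25 \left(-1\right)\right)\right) 116 = 2 \left(-40 - 25\right) \left(-1 - 65\right) 116 = 2 \left(-65\right) \left(-1 - 65\right) 116 = 2 \left(-65\right) \left(-66\right) 116 = 8580 \cdot 116 = 995280$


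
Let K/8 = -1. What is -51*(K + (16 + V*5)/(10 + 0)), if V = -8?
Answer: 2652/5 ≈ 530.40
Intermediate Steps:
K = -8 (K = 8*(-1) = -8)
-51*(K + (16 + V*5)/(10 + 0)) = -51*(-8 + (16 - 8*5)/(10 + 0)) = -51*(-8 + (16 - 40)/10) = -51*(-8 - 24*⅒) = -51*(-8 - 12/5) = -51*(-52/5) = 2652/5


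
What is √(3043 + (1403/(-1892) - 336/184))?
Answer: √1439372802945/21758 ≈ 55.140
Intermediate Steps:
√(3043 + (1403/(-1892) - 336/184)) = √(3043 + (1403*(-1/1892) - 336*1/184)) = √(3043 + (-1403/1892 - 42/23)) = √(3043 - 111733/43516) = √(132307455/43516) = √1439372802945/21758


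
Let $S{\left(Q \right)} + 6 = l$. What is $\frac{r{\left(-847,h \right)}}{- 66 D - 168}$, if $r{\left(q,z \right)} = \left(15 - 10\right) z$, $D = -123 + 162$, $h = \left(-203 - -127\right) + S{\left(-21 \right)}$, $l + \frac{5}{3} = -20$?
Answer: $\frac{1555}{8226} \approx 0.18903$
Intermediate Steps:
$l = - \frac{65}{3}$ ($l = - \frac{5}{3} - 20 = - \frac{65}{3} \approx -21.667$)
$S{\left(Q \right)} = - \frac{83}{3}$ ($S{\left(Q \right)} = -6 - \frac{65}{3} = - \frac{83}{3}$)
$h = - \frac{311}{3}$ ($h = \left(-203 - -127\right) - \frac{83}{3} = \left(-203 + 127\right) - \frac{83}{3} = -76 - \frac{83}{3} = - \frac{311}{3} \approx -103.67$)
$D = 39$
$r{\left(q,z \right)} = 5 z$
$\frac{r{\left(-847,h \right)}}{- 66 D - 168} = \frac{5 \left(- \frac{311}{3}\right)}{\left(-66\right) 39 - 168} = - \frac{1555}{3 \left(-2574 - 168\right)} = - \frac{1555}{3 \left(-2742\right)} = \left(- \frac{1555}{3}\right) \left(- \frac{1}{2742}\right) = \frac{1555}{8226}$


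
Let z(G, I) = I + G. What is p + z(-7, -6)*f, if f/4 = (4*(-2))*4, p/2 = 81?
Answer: 1826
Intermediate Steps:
p = 162 (p = 2*81 = 162)
z(G, I) = G + I
f = -128 (f = 4*((4*(-2))*4) = 4*(-8*4) = 4*(-32) = -128)
p + z(-7, -6)*f = 162 + (-7 - 6)*(-128) = 162 - 13*(-128) = 162 + 1664 = 1826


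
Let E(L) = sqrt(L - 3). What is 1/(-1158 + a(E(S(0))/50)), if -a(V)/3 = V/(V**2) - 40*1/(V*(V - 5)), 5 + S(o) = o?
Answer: 2*(-sqrt(2) - 125*I)/(3*(28897*sqrt(2) + 96450*I)) ≈ -0.00073601 - 0.00030208*I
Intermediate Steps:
S(o) = -5 + o
E(L) = sqrt(-3 + L)
a(V) = -3/V + 120/(V*(-5 + V)) (a(V) = -3*(V/(V**2) - 40*1/(V*(V - 5))) = -3*(V/V**2 - 40*1/(V*(-5 + V))) = -3*(1/V - 40*1/(V*(-5 + V))) = -3*(1/V - 40/(V*(-5 + V))) = -3/V + 120/(V*(-5 + V)))
1/(-1158 + a(E(S(0))/50)) = 1/(-1158 + 3*(45 - sqrt(-3 + (-5 + 0))/50)/(((sqrt(-3 + (-5 + 0))/50))*(-5 + sqrt(-3 + (-5 + 0))/50))) = 1/(-1158 + 3*(45 - sqrt(-3 - 5)/50)/(((sqrt(-3 - 5)*(1/50)))*(-5 + sqrt(-3 - 5)*(1/50)))) = 1/(-1158 + 3*(45 - sqrt(-8)/50)/(((sqrt(-8)*(1/50)))*(-5 + sqrt(-8)*(1/50)))) = 1/(-1158 + 3*(45 - 2*I*sqrt(2)/50)/((((2*I*sqrt(2))*(1/50)))*(-5 + (2*I*sqrt(2))*(1/50)))) = 1/(-1158 + 3*(45 - I*sqrt(2)/25)/(((I*sqrt(2)/25))*(-5 + I*sqrt(2)/25))) = 1/(-1158 + 3*(-25*I*sqrt(2)/2)*(45 - I*sqrt(2)/25)/(-5 + I*sqrt(2)/25)) = 1/(-1158 - 75*I*sqrt(2)*(45 - I*sqrt(2)/25)/(2*(-5 + I*sqrt(2)/25)))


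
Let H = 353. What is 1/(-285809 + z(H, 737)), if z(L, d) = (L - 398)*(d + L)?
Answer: -1/334859 ≈ -2.9863e-6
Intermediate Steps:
z(L, d) = (-398 + L)*(L + d)
1/(-285809 + z(H, 737)) = 1/(-285809 + (353² - 398*353 - 398*737 + 353*737)) = 1/(-285809 + (124609 - 140494 - 293326 + 260161)) = 1/(-285809 - 49050) = 1/(-334859) = -1/334859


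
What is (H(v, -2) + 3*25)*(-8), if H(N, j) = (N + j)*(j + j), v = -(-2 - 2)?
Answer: -536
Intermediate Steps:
v = 4 (v = -1*(-4) = 4)
H(N, j) = 2*j*(N + j) (H(N, j) = (N + j)*(2*j) = 2*j*(N + j))
(H(v, -2) + 3*25)*(-8) = (2*(-2)*(4 - 2) + 3*25)*(-8) = (2*(-2)*2 + 75)*(-8) = (-8 + 75)*(-8) = 67*(-8) = -536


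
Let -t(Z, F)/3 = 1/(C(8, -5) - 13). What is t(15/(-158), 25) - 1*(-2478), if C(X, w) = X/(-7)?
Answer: 81781/33 ≈ 2478.2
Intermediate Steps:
C(X, w) = -X/7 (C(X, w) = X*(-⅐) = -X/7)
t(Z, F) = 7/33 (t(Z, F) = -3/(-⅐*8 - 13) = -3/(-8/7 - 13) = -3/(-99/7) = -3*(-7/99) = 7/33)
t(15/(-158), 25) - 1*(-2478) = 7/33 - 1*(-2478) = 7/33 + 2478 = 81781/33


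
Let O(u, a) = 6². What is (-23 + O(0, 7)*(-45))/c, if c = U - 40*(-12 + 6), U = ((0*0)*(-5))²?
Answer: -1643/240 ≈ -6.8458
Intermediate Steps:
O(u, a) = 36
U = 0 (U = (0*(-5))² = 0² = 0)
c = 240 (c = 0 - 40*(-12 + 6) = 0 - 40*(-6) = 0 + 240 = 240)
(-23 + O(0, 7)*(-45))/c = (-23 + 36*(-45))/240 = (-23 - 1620)*(1/240) = -1643*1/240 = -1643/240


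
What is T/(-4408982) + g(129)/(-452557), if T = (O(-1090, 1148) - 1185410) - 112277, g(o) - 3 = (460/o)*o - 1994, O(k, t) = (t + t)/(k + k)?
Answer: 323745240237763/1087447038500830 ≈ 0.29771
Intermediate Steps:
O(k, t) = t/k (O(k, t) = (2*t)/((2*k)) = (2*t)*(1/(2*k)) = t/k)
g(o) = -1531 (g(o) = 3 + ((460/o)*o - 1994) = 3 + (460 - 1994) = 3 - 1534 = -1531)
T = -707239989/545 (T = (1148/(-1090) - 1185410) - 112277 = (1148*(-1/1090) - 1185410) - 112277 = (-574/545 - 1185410) - 112277 = -646049024/545 - 112277 = -707239989/545 ≈ -1.2977e+6)
T/(-4408982) + g(129)/(-452557) = -707239989/545/(-4408982) - 1531/(-452557) = -707239989/545*(-1/4408982) - 1531*(-1/452557) = 707239989/2402895190 + 1531/452557 = 323745240237763/1087447038500830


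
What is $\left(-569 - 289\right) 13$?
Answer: $-11154$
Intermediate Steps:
$\left(-569 - 289\right) 13 = \left(-858\right) 13 = -11154$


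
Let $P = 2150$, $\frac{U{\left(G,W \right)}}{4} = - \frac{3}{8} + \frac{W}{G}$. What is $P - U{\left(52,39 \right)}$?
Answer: $\frac{4297}{2} \approx 2148.5$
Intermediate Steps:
$U{\left(G,W \right)} = - \frac{3}{2} + \frac{4 W}{G}$ ($U{\left(G,W \right)} = 4 \left(- \frac{3}{8} + \frac{W}{G}\right) = - \frac{3}{2} + \frac{4 W}{G}$)
$P - U{\left(52,39 \right)} = 2150 - \left(- \frac{3}{2} + 4 \cdot 39 \cdot \frac{1}{52}\right) = 2150 - \left(- \frac{3}{2} + 3\right) = 2150 - \frac{3}{2} = \frac{4297}{2}$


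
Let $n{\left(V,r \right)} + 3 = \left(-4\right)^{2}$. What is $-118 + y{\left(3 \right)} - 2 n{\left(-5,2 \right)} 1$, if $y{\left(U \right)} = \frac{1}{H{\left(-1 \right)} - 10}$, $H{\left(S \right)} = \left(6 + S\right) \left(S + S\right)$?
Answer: $- \frac{1167}{10} \approx -116.7$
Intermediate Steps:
$n{\left(V,r \right)} = 13$ ($n{\left(V,r \right)} = -3 + \left(-4\right)^{2} = -3 + 16 = 13$)
$H{\left(S \right)} = 2 S \left(6 + S\right)$ ($H{\left(S \right)} = \left(6 + S\right) 2 S = 2 S \left(6 + S\right)$)
$y{\left(U \right)} = - \frac{1}{20}$ ($y{\left(U \right)} = \frac{1}{2 \left(-1\right) \left(6 - 1\right) - 10} = \frac{1}{2 \left(-1\right) 5 - 10} = \frac{1}{-10 - 10} = \frac{1}{-20} = - \frac{1}{20}$)
$-118 + y{\left(3 \right)} - 2 n{\left(-5,2 \right)} 1 = -118 - \frac{\left(-2\right) 13 \cdot 1}{20} = -118 - \frac{\left(-26\right) 1}{20} = -118 - - \frac{13}{10} = -118 + \frac{13}{10} = - \frac{1167}{10}$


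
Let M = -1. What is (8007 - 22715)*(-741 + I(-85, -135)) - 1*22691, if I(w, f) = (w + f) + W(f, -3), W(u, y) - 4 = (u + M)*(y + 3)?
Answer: 14052865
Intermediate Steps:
W(u, y) = 4 + (-1 + u)*(3 + y) (W(u, y) = 4 + (u - 1)*(y + 3) = 4 + (-1 + u)*(3 + y))
I(w, f) = 4 + f + w (I(w, f) = (w + f) + (1 - 1*(-3) + 3*f + f*(-3)) = (f + w) + (1 + 3 + 3*f - 3*f) = (f + w) + 4 = 4 + f + w)
(8007 - 22715)*(-741 + I(-85, -135)) - 1*22691 = (8007 - 22715)*(-741 + (4 - 135 - 85)) - 1*22691 = -14708*(-741 - 216) - 22691 = -14708*(-957) - 22691 = 14075556 - 22691 = 14052865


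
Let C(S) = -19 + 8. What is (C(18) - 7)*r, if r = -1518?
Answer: 27324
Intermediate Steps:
C(S) = -11
(C(18) - 7)*r = (-11 - 7)*(-1518) = -18*(-1518) = 27324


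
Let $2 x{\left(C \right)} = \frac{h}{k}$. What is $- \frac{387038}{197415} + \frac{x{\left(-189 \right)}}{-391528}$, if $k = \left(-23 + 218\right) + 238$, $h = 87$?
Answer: $- \frac{131230378554529}{66936171103920} \approx -1.9605$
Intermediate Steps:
$k = 433$ ($k = 195 + 238 = 433$)
$x{\left(C \right)} = \frac{87}{866}$ ($x{\left(C \right)} = \frac{87 \cdot \frac{1}{433}}{2} = \frac{1}{2} \cdot \frac{87}{433} = \frac{87}{866}$)
$- \frac{387038}{197415} + \frac{x{\left(-189 \right)}}{-391528} = - \frac{387038}{197415} + \frac{87}{866 \left(-391528\right)} = \left(-387038\right) \frac{1}{197415} + \frac{87}{866} \left(- \frac{1}{391528}\right) = - \frac{387038}{197415} - \frac{87}{339063248} = - \frac{131230378554529}{66936171103920}$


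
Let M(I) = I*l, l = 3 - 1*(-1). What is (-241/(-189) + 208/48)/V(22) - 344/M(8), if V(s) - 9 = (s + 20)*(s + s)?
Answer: -15087599/1403892 ≈ -10.747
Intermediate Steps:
l = 4 (l = 3 + 1 = 4)
M(I) = 4*I (M(I) = I*4 = 4*I)
V(s) = 9 + 2*s*(20 + s) (V(s) = 9 + (s + 20)*(s + s) = 9 + (20 + s)*(2*s) = 9 + 2*s*(20 + s))
(-241/(-189) + 208/48)/V(22) - 344/M(8) = (-241/(-189) + 208/48)/(9 + 2*22² + 40*22) - 344/(4*8) = (-241*(-1/189) + 208*(1/48))/(9 + 2*484 + 880) - 344/32 = (241/189 + 13/3)/(9 + 968 + 880) - 344*1/32 = (1060/189)/1857 - 43/4 = (1060/189)*(1/1857) - 43/4 = 1060/350973 - 43/4 = -15087599/1403892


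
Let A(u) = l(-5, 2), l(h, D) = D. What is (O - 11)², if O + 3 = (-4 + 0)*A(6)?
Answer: 484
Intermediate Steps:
A(u) = 2
O = -11 (O = -3 + (-4 + 0)*2 = -3 - 4*2 = -3 - 8 = -11)
(O - 11)² = (-11 - 11)² = (-22)² = 484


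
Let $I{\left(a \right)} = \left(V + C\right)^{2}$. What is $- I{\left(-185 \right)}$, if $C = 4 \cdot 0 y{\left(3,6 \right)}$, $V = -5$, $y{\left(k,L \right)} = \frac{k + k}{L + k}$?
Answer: $-25$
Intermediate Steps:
$y{\left(k,L \right)} = \frac{2 k}{L + k}$
$C = 0$ ($C = 4 \cdot 0 \cdot 2 \cdot 3 \frac{1}{6 + 3} = 0 \cdot 2 \cdot 3 \cdot \frac{1}{9} = 0 \cdot \frac{2}{3} = 0$)
$I{\left(a \right)} = 25$ ($I{\left(a \right)} = \left(-5 + 0\right)^{2} = \left(-5\right)^{2} = 25$)
$- I{\left(-185 \right)} = \left(-1\right) 25 = -25$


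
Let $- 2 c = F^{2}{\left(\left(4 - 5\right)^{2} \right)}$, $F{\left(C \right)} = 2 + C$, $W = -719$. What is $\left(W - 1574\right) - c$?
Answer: $- \frac{4577}{2} \approx -2288.5$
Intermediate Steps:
$c = - \frac{9}{2}$ ($c = - \frac{\left(2 + \left(4 - 5\right)^{2}\right)^{2}}{2} = - \frac{\left(2 + \left(-1\right)^{2}\right)^{2}}{2} = - \frac{\left(2 + 1\right)^{2}}{2} = - \frac{3^{2}}{2} = \left(- \frac{1}{2}\right) 9 = - \frac{9}{2} \approx -4.5$)
$\left(W - 1574\right) - c = \left(-719 - 1574\right) - - \frac{9}{2} = \left(-719 - 1574\right) + \frac{9}{2} = -2293 + \frac{9}{2} = - \frac{4577}{2}$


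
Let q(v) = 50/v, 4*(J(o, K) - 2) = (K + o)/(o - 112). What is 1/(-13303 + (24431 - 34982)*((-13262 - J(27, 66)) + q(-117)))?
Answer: 13260/1855561755383 ≈ 7.1461e-9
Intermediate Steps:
J(o, K) = 2 + (K + o)/(4*(-112 + o)) (J(o, K) = 2 + ((K + o)/(o - 112))/4 = 2 + ((K + o)/(-112 + o))/4 = 2 + (K + o)/(4*(-112 + o)))
1/(-13303 + (24431 - 34982)*((-13262 - J(27, 66)) + q(-117))) = 1/(-13303 + (24431 - 34982)*((-13262 - (-896 + 66 + 9*27)/(4*(-112 + 27))) + 50/(-117))) = 1/(-13303 - 10551*((-13262 - (-896 + 66 + 243)/(4*(-85))) + 50*(-1/117))) = 1/(-13303 - 10551*((-13262 - (-1)*(-587)/(4*85)) - 50/117)) = 1/(-13303 - 10551*((-13262 - 1*587/340) - 50/117)) = 1/(-13303 - 10551*((-13262 - 587/340) - 50/117)) = 1/(-13303 - 10551*(-4509667/340 - 50/117)) = 1/(-13303 - 10551*(-527648039/39780)) = 1/(-13303 + 1855738153163/13260) = 1/(1855561755383/13260) = 13260/1855561755383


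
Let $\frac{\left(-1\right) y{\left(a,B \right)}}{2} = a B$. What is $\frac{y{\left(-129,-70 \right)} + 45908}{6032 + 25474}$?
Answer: $\frac{236}{267} \approx 0.88389$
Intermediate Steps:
$y{\left(a,B \right)} = - 2 B a$ ($y{\left(a,B \right)} = - 2 a B = - 2 B a$)
$\frac{y{\left(-129,-70 \right)} + 45908}{6032 + 25474} = \frac{\left(-2\right) \left(-70\right) \left(-129\right) + 45908}{6032 + 25474} = \frac{-18060 + 45908}{31506} = 27848 \cdot \frac{1}{31506} = \frac{236}{267}$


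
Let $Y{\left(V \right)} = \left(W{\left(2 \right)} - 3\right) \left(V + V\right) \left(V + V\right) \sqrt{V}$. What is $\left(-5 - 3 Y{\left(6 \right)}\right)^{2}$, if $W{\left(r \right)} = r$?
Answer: $1119769 - 4320 \sqrt{6} \approx 1.1092 \cdot 10^{6}$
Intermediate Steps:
$Y{\left(V \right)} = - 4 V^{\frac{5}{2}}$ ($Y{\left(V \right)} = \left(2 - 3\right) \left(V + V\right) \left(V + V\right) \sqrt{V} = - 2 V 2 V \sqrt{V} = - 4 V^{2} \sqrt{V} = - 4 V^{\frac{5}{2}}$)
$\left(-5 - 3 Y{\left(6 \right)}\right)^{2} = \left(-5 - 3 \left(- 4 \cdot 6^{\frac{5}{2}}\right)\right)^{2} = \left(-5 - 3 \left(- 4 \cdot 36 \sqrt{6}\right)\right)^{2} = \left(-5 - 3 \left(- 144 \sqrt{6}\right)\right)^{2} = \left(-5 + 432 \sqrt{6}\right)^{2}$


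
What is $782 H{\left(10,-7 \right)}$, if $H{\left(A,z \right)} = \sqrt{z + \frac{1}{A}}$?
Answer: $\frac{391 i \sqrt{690}}{5} \approx 2054.1 i$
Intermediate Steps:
$782 H{\left(10,-7 \right)} = 782 \sqrt{-7 + \frac{1}{10}} = 782 \sqrt{- \frac{69}{10}} = 782 \frac{i \sqrt{690}}{10} = \frac{391 i \sqrt{690}}{5}$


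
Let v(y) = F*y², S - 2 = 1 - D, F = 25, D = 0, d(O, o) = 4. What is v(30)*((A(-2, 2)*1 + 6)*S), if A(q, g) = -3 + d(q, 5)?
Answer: 472500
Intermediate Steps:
A(q, g) = 1 (A(q, g) = -3 + 4 = 1)
S = 3 (S = 2 + (1 - 1*0) = 2 + (1 + 0) = 2 + 1 = 3)
v(y) = 25*y²
v(30)*((A(-2, 2)*1 + 6)*S) = (25*30²)*((1*1 + 6)*3) = (25*900)*((1 + 6)*3) = 22500*(7*3) = 22500*21 = 472500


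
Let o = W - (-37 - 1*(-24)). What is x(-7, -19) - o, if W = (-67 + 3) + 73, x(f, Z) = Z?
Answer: -41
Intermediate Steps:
W = 9 (W = -64 + 73 = 9)
o = 22 (o = 9 - (-37 - 1*(-24)) = 9 - (-37 + 24) = 9 - 1*(-13) = 9 + 13 = 22)
x(-7, -19) - o = -19 - 1*22 = -19 - 22 = -41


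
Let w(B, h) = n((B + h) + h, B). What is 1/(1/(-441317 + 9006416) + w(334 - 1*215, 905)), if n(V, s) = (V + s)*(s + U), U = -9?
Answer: 8565099/1929545502721 ≈ 4.4389e-6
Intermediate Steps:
n(V, s) = (-9 + s)*(V + s) (n(V, s) = (V + s)*(s - 9) = (V + s)*(-9 + s) = (-9 + s)*(V + s))
w(B, h) = B**2 - 18*B - 18*h + B*(B + 2*h) (w(B, h) = B**2 - 9*((B + h) + h) - 9*B + ((B + h) + h)*B = B**2 - 9*(B + 2*h) - 9*B + (B + 2*h)*B = B**2 + (-18*h - 9*B) - 9*B + B*(B + 2*h) = B**2 - 18*B - 18*h + B*(B + 2*h))
1/(1/(-441317 + 9006416) + w(334 - 1*215, 905)) = 1/(1/(-441317 + 9006416) + (-18*(334 - 1*215) - 18*905 + 2*(334 - 1*215)**2 + 2*(334 - 1*215)*905)) = 1/(1/8565099 + (-18*(334 - 215) - 16290 + 2*(334 - 215)**2 + 2*(334 - 215)*905)) = 1/(1/8565099 + (-18*119 - 16290 + 2*119**2 + 2*119*905)) = 1/(1/8565099 + (-2142 - 16290 + 2*14161 + 215390)) = 1/(1/8565099 + (-2142 - 16290 + 28322 + 215390)) = 1/(1/8565099 + 225280) = 1/(1929545502721/8565099) = 8565099/1929545502721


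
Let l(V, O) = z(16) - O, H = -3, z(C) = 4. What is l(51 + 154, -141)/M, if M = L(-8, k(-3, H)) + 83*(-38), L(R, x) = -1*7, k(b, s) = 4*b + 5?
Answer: -5/109 ≈ -0.045872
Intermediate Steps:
k(b, s) = 5 + 4*b
l(V, O) = 4 - O
L(R, x) = -7
M = -3161 (M = -7 + 83*(-38) = -7 - 3154 = -3161)
l(51 + 154, -141)/M = (4 - 1*(-141))/(-3161) = (4 + 141)*(-1/3161) = 145*(-1/3161) = -5/109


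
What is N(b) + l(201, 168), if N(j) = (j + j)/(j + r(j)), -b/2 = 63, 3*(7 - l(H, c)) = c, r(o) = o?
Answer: -48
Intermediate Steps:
l(H, c) = 7 - c/3
b = -126 (b = -2*63 = -126)
N(j) = 1 (N(j) = (j + j)/(j + j) = (2*j)/((2*j)) = (2*j)*(1/(2*j)) = 1)
N(b) + l(201, 168) = 1 + (7 - ⅓*168) = 1 + (7 - 56) = 1 - 49 = -48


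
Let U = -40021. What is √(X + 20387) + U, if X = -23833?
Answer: -40021 + I*√3446 ≈ -40021.0 + 58.703*I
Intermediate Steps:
√(X + 20387) + U = √(-23833 + 20387) - 40021 = √(-3446) - 40021 = I*√3446 - 40021 = -40021 + I*√3446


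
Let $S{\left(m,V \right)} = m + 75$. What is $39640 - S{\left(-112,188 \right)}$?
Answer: $39677$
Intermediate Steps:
$S{\left(m,V \right)} = 75 + m$
$39640 - S{\left(-112,188 \right)} = 39640 - \left(75 - 112\right) = 39640 - -37 = 39640 + 37 = 39677$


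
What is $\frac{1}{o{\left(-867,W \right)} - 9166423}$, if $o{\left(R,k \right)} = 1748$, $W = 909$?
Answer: $- \frac{1}{9164675} \approx -1.0911 \cdot 10^{-7}$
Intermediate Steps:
$\frac{1}{o{\left(-867,W \right)} - 9166423} = \frac{1}{1748 - 9166423} = \frac{1}{-9164675} = - \frac{1}{9164675}$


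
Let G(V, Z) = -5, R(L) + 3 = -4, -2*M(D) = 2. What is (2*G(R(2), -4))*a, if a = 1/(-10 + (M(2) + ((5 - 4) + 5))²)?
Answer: -⅔ ≈ -0.66667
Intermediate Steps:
M(D) = -1 (M(D) = -½*2 = -1)
R(L) = -7 (R(L) = -3 - 4 = -7)
a = 1/15 (a = 1/(-10 + (-1 + ((5 - 4) + 5))²) = 1/(-10 + (-1 + (1 + 5))²) = 1/(-10 + (-1 + 6)²) = 1/(-10 + 5²) = 1/(-10 + 25) = 1/15 ≈ 0.066667)
(2*G(R(2), -4))*a = (2*(-5))*(1/15) = -10*1/15 = -⅔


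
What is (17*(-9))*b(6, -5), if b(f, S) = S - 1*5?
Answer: 1530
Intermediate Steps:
b(f, S) = -5 + S (b(f, S) = S - 5 = -5 + S)
(17*(-9))*b(6, -5) = (17*(-9))*(-5 - 5) = -153*(-10) = 1530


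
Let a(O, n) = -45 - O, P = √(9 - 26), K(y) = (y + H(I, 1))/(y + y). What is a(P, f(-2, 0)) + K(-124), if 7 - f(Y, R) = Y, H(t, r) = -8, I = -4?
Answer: -2757/62 - I*√17 ≈ -44.468 - 4.1231*I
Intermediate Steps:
f(Y, R) = 7 - Y
K(y) = (-8 + y)/(2*y) (K(y) = (y - 8)/(y + y) = (-8 + y)/((2*y)) = (-8 + y)*(1/(2*y)) = (-8 + y)/(2*y))
P = I*√17 (P = √(-17) = I*√17 ≈ 4.1231*I)
a(P, f(-2, 0)) + K(-124) = (-45 - I*√17) + (½)*(-8 - 124)/(-124) = (-45 - I*√17) + (½)*(-1/124)*(-132) = (-45 - I*√17) + 33/62 = -2757/62 - I*√17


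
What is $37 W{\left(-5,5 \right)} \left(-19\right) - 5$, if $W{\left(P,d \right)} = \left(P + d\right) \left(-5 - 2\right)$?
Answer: $-5$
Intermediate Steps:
$W{\left(P,d \right)} = - 7 P - 7 d$ ($W{\left(P,d \right)} = \left(P + d\right) \left(-7\right) = - 7 P - 7 d$)
$37 W{\left(-5,5 \right)} \left(-19\right) - 5 = 37 \left(\left(-7\right) \left(-5\right) - 35\right) \left(-19\right) - 5 = 37 \left(35 - 35\right) \left(-19\right) - 5 = 37 \cdot 0 \left(-19\right) - 5 = 37 \cdot 0 - 5 = 0 - 5 = -5$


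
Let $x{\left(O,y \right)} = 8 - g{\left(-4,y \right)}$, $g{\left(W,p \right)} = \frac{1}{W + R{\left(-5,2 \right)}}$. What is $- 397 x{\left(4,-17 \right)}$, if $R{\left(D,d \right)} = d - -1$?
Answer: $-3573$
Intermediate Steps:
$R{\left(D,d \right)} = 1 + d$ ($R{\left(D,d \right)} = d + 1 = 1 + d$)
$g{\left(W,p \right)} = \frac{1}{3 + W}$ ($g{\left(W,p \right)} = \frac{1}{W + \left(1 + 2\right)} = \frac{1}{W + 3} = \frac{1}{3 + W}$)
$x{\left(O,y \right)} = 9$ ($x{\left(O,y \right)} = 8 - \frac{1}{3 - 4} = 8 - \frac{1}{-1} = 8 - -1 = 8 + 1 = 9$)
$- 397 x{\left(4,-17 \right)} = \left(-397\right) 9 = -3573$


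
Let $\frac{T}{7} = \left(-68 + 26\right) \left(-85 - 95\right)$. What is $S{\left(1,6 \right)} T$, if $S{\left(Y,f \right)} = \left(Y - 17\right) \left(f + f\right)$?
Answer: $-10160640$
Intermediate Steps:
$T = 52920$ ($T = 7 \left(-68 + 26\right) \left(-85 - 95\right) = 7 \left(\left(-42\right) \left(-180\right)\right) = 7 \cdot 7560 = 52920$)
$S{\left(Y,f \right)} = 2 f \left(-17 + Y\right)$ ($S{\left(Y,f \right)} = \left(-17 + Y\right) 2 f = 2 f \left(-17 + Y\right)$)
$S{\left(1,6 \right)} T = 2 \cdot 6 \left(-17 + 1\right) 52920 = 2 \cdot 6 \left(-16\right) 52920 = \left(-192\right) 52920 = -10160640$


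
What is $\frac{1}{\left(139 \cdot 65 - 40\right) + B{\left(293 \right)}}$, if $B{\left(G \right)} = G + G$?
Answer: $\frac{1}{9581} \approx 0.00010437$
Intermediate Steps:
$B{\left(G \right)} = 2 G$
$\frac{1}{\left(139 \cdot 65 - 40\right) + B{\left(293 \right)}} = \frac{1}{\left(139 \cdot 65 - 40\right) + 2 \cdot 293} = \frac{1}{\left(9035 - 40\right) + 586} = \frac{1}{8995 + 586} = \frac{1}{9581}$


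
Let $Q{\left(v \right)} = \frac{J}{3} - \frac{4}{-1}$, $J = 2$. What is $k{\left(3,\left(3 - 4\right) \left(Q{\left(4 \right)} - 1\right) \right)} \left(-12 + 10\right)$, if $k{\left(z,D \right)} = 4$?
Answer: $-8$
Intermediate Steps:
$Q{\left(v \right)} = \frac{14}{3}$ ($Q{\left(v \right)} = \frac{2}{3} - \frac{4}{-1} = 2 \cdot \frac{1}{3} - -4 = \frac{2}{3} + 4 = \frac{14}{3}$)
$k{\left(3,\left(3 - 4\right) \left(Q{\left(4 \right)} - 1\right) \right)} \left(-12 + 10\right) = 4 \left(-12 + 10\right) = 4 \left(-2\right) = -8$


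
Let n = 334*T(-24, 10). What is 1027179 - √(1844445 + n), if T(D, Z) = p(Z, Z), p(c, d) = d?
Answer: 1027179 - √1847785 ≈ 1.0258e+6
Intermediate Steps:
T(D, Z) = Z
n = 3340 (n = 334*10 = 3340)
1027179 - √(1844445 + n) = 1027179 - √(1844445 + 3340) = 1027179 - √1847785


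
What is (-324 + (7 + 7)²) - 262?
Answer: -390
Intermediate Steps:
(-324 + (7 + 7)²) - 262 = (-324 + 14²) - 262 = (-324 + 196) - 262 = -128 - 262 = -390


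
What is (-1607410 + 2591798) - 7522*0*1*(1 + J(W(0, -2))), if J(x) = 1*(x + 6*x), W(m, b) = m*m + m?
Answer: 984388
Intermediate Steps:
W(m, b) = m + m² (W(m, b) = m² + m = m + m²)
J(x) = 7*x (J(x) = 1*(7*x) = 7*x)
(-1607410 + 2591798) - 7522*0*1*(1 + J(W(0, -2))) = (-1607410 + 2591798) - 7522*0*1*(1 + 7*(0*(1 + 0))) = 984388 - 0*(1 + 7*(0*1)) = 984388 - 0*(1 + 7*0) = 984388 - 0*(1 + 0) = 984388 - 0 = 984388 - 7522*0 = 984388 + 0 = 984388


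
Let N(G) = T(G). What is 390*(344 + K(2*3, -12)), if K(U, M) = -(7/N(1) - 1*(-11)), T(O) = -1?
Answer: 132600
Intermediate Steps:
N(G) = -1
K(U, M) = -4 (K(U, M) = -(7/(-1) - 1*(-11)) = -(7*(-1) + 11) = -(-7 + 11) = -1*4 = -4)
390*(344 + K(2*3, -12)) = 390*(344 - 4) = 390*340 = 132600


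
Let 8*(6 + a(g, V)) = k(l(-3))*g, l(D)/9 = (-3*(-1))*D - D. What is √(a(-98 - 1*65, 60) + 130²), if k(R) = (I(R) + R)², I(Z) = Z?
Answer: 2*I*√55190 ≈ 469.85*I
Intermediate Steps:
l(D) = 18*D (l(D) = 9*((-3*(-1))*D - D) = 9*(3*D - D) = 9*(2*D) = 18*D)
k(R) = 4*R² (k(R) = (R + R)² = (2*R)² = 4*R²)
a(g, V) = -6 + 1458*g (a(g, V) = -6 + ((4*(18*(-3))²)*g)/8 = -6 + ((4*(-54)²)*g)/8 = -6 + ((4*2916)*g)/8 = -6 + (11664*g)/8 = -6 + 1458*g)
√(a(-98 - 1*65, 60) + 130²) = √((-6 + 1458*(-98 - 1*65)) + 130²) = √((-6 + 1458*(-98 - 65)) + 16900) = √((-6 + 1458*(-163)) + 16900) = √((-6 - 237654) + 16900) = √(-237660 + 16900) = √(-220760) = 2*I*√55190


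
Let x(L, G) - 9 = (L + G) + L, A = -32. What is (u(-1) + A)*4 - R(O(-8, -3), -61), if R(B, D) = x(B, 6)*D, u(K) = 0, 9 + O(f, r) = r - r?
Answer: -311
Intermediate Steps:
O(f, r) = -9 (O(f, r) = -9 + (r - r) = -9 + 0 = -9)
x(L, G) = 9 + G + 2*L (x(L, G) = 9 + ((L + G) + L) = 9 + ((G + L) + L) = 9 + (G + 2*L) = 9 + G + 2*L)
R(B, D) = D*(15 + 2*B) (R(B, D) = (9 + 6 + 2*B)*D = (15 + 2*B)*D = D*(15 + 2*B))
(u(-1) + A)*4 - R(O(-8, -3), -61) = (0 - 32)*4 - (-61)*(15 + 2*(-9)) = -32*4 - (-61)*(15 - 18) = -128 - (-61)*(-3) = -128 - 1*183 = -128 - 183 = -311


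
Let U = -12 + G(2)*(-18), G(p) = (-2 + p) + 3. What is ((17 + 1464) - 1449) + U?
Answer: -34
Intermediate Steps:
G(p) = 1 + p
U = -66 (U = -12 + (1 + 2)*(-18) = -12 + 3*(-18) = -12 - 54 = -66)
((17 + 1464) - 1449) + U = ((17 + 1464) - 1449) - 66 = (1481 - 1449) - 66 = 32 - 66 = -34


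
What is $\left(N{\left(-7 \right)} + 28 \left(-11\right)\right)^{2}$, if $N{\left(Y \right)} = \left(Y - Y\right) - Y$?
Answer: $90601$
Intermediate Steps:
$N{\left(Y \right)} = - Y$ ($N{\left(Y \right)} = 0 - Y = - Y$)
$\left(N{\left(-7 \right)} + 28 \left(-11\right)\right)^{2} = \left(\left(-1\right) \left(-7\right) + 28 \left(-11\right)\right)^{2} = \left(7 - 308\right)^{2} = \left(-301\right)^{2} = 90601$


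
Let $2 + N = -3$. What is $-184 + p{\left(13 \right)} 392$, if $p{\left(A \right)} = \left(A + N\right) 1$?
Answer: $2952$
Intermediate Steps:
$N = -5$ ($N = -2 - 3 = -5$)
$p{\left(A \right)} = -5 + A$ ($p{\left(A \right)} = \left(A - 5\right) 1 = \left(-5 + A\right) 1 = -5 + A$)
$-184 + p{\left(13 \right)} 392 = -184 + \left(-5 + 13\right) 392 = -184 + 8 \cdot 392 = -184 + 3136 = 2952$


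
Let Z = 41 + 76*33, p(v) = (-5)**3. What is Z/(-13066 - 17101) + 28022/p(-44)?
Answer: -845658299/3770875 ≈ -224.26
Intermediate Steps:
p(v) = -125
Z = 2549 (Z = 41 + 2508 = 2549)
Z/(-13066 - 17101) + 28022/p(-44) = 2549/(-13066 - 17101) + 28022/(-125) = 2549/(-30167) + 28022*(-1/125) = 2549*(-1/30167) - 28022/125 = -2549/30167 - 28022/125 = -845658299/3770875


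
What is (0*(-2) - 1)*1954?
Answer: -1954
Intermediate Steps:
(0*(-2) - 1)*1954 = (0 - 1)*1954 = -1*1954 = -1954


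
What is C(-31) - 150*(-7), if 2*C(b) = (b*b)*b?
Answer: -27691/2 ≈ -13846.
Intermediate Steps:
C(b) = b³/2 (C(b) = ((b*b)*b)/2 = (b²*b)/2 = b³/2)
C(-31) - 150*(-7) = (½)*(-31)³ - 150*(-7) = (½)*(-29791) + 1050 = -29791/2 + 1050 = -27691/2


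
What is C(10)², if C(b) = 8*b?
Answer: 6400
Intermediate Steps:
C(10)² = (8*10)² = 80² = 6400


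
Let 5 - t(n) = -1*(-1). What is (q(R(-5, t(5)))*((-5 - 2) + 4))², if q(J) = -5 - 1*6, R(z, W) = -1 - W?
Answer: 1089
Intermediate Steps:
t(n) = 4 (t(n) = 5 - (-1)*(-1) = 5 - 1*1 = 5 - 1 = 4)
q(J) = -11 (q(J) = -5 - 6 = -11)
(q(R(-5, t(5)))*((-5 - 2) + 4))² = (-11*((-5 - 2) + 4))² = (-11*(-7 + 4))² = (-11*(-3))² = 33² = 1089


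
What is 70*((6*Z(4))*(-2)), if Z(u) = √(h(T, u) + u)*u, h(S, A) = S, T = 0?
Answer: -6720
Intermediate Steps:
Z(u) = u^(3/2) (Z(u) = √(0 + u)*u = √u*u = u^(3/2))
70*((6*Z(4))*(-2)) = 70*((6*4^(3/2))*(-2)) = 70*((6*8)*(-2)) = 70*(48*(-2)) = 70*(-96) = -6720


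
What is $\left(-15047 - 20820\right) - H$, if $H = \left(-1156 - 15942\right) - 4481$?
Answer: $-14288$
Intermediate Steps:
$H = -21579$ ($H = -17098 - 4481 = -21579$)
$\left(-15047 - 20820\right) - H = \left(-15047 - 20820\right) - -21579 = -35867 + 21579 = -14288$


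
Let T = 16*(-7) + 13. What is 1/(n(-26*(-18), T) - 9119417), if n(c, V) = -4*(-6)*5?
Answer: -1/9119297 ≈ -1.0966e-7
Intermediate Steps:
T = -99 (T = -112 + 13 = -99)
n(c, V) = 120 (n(c, V) = 24*5 = 120)
1/(n(-26*(-18), T) - 9119417) = 1/(120 - 9119417) = 1/(-9119297) = -1/9119297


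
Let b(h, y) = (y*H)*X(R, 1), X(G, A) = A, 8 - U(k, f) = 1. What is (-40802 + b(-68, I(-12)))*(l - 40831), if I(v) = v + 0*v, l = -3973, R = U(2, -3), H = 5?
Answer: 1830781048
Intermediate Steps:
U(k, f) = 7 (U(k, f) = 8 - 1*1 = 8 - 1 = 7)
R = 7
I(v) = v (I(v) = v + 0 = v)
b(h, y) = 5*y (b(h, y) = (y*5)*1 = (5*y)*1 = 5*y)
(-40802 + b(-68, I(-12)))*(l - 40831) = (-40802 + 5*(-12))*(-3973 - 40831) = (-40802 - 60)*(-44804) = -40862*(-44804) = 1830781048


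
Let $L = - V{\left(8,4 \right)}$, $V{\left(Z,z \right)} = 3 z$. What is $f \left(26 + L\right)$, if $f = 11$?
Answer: $154$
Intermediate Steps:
$L = -12$ ($L = - 3 \cdot 4 = \left(-1\right) 12 = -12$)
$f \left(26 + L\right) = 11 \left(26 - 12\right) = 11 \cdot 14 = 154$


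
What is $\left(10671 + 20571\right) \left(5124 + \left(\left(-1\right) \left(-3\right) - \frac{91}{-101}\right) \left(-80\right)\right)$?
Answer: $\frac{15183736968}{101} \approx 1.5033 \cdot 10^{8}$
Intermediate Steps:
$\left(10671 + 20571\right) \left(5124 + \left(\left(-1\right) \left(-3\right) - \frac{91}{-101}\right) \left(-80\right)\right) = 31242 \left(5124 + \left(3 - - \frac{91}{101}\right) \left(-80\right)\right) = 31242 \left(5124 + \left(3 + \frac{91}{101}\right) \left(-80\right)\right) = 31242 \left(5124 + \frac{394}{101} \left(-80\right)\right) = 31242 \left(5124 - \frac{31520}{101}\right) = 31242 \cdot \frac{486004}{101} = \frac{15183736968}{101}$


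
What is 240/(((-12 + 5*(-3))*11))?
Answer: -80/99 ≈ -0.80808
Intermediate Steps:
240/(((-12 + 5*(-3))*11)) = 240/(((-12 - 15)*11)) = 240/((-27*11)) = 240/(-297) = 240*(-1/297) = -80/99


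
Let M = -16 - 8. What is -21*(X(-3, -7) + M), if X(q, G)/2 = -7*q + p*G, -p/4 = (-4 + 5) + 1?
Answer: -2730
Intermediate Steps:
p = -8 (p = -4*((-4 + 5) + 1) = -4*(1 + 1) = -4*2 = -8)
X(q, G) = -16*G - 14*q (X(q, G) = 2*(-7*q - 8*G) = 2*(-8*G - 7*q) = -16*G - 14*q)
M = -24
-21*(X(-3, -7) + M) = -21*((-16*(-7) - 14*(-3)) - 24) = -21*((112 + 42) - 24) = -21*(154 - 24) = -21*130 = -2730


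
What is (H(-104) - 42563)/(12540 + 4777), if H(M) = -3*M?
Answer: -42251/17317 ≈ -2.4399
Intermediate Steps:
(H(-104) - 42563)/(12540 + 4777) = (-3*(-104) - 42563)/(12540 + 4777) = (312 - 42563)/17317 = -42251*1/17317 = -42251/17317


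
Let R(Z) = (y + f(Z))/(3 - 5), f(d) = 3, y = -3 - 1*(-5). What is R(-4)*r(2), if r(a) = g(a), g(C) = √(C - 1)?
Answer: -5/2 ≈ -2.5000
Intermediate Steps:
g(C) = √(-1 + C)
y = 2 (y = -3 + 5 = 2)
r(a) = √(-1 + a)
R(Z) = -5/2 (R(Z) = (2 + 3)/(3 - 5) = 5/(-2) = 5*(-½) = -5/2)
R(-4)*r(2) = -5*√(-1 + 2)/2 = -5*√1/2 = -5/2*1 = -5/2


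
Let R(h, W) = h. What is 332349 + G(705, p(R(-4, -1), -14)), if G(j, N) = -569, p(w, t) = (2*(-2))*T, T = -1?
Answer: 331780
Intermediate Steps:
p(w, t) = 4 (p(w, t) = (2*(-2))*(-1) = -4*(-1) = 4)
332349 + G(705, p(R(-4, -1), -14)) = 332349 - 569 = 331780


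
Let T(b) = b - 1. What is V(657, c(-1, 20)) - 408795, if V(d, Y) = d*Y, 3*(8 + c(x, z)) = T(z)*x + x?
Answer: -418431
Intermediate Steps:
T(b) = -1 + b
c(x, z) = -8 + x/3 + x*(-1 + z)/3 (c(x, z) = -8 + ((-1 + z)*x + x)/3 = -8 + (x*(-1 + z) + x)/3 = -8 + (x + x*(-1 + z))/3 = -8 + (x/3 + x*(-1 + z)/3) = -8 + x/3 + x*(-1 + z)/3)
V(d, Y) = Y*d
V(657, c(-1, 20)) - 408795 = (-8 + (⅓)*(-1)*20)*657 - 408795 = (-8 - 20/3)*657 - 408795 = -44/3*657 - 408795 = -9636 - 408795 = -418431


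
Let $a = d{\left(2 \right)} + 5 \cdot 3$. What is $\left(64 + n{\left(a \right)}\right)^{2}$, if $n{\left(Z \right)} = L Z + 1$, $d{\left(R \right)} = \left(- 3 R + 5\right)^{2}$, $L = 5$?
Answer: $21025$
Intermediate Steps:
$d{\left(R \right)} = \left(5 - 3 R\right)^{2}$
$a = 16$ ($a = \left(-5 + 3 \cdot 2\right)^{2} + 5 \cdot 3 = \left(-5 + 6\right)^{2} + 15 = 1^{2} + 15 = 1 + 15 = 16$)
$n{\left(Z \right)} = 1 + 5 Z$ ($n{\left(Z \right)} = 5 Z + 1 = 1 + 5 Z$)
$\left(64 + n{\left(a \right)}\right)^{2} = \left(64 + \left(1 + 5 \cdot 16\right)\right)^{2} = \left(64 + \left(1 + 80\right)\right)^{2} = \left(64 + 81\right)^{2} = 145^{2} = 21025$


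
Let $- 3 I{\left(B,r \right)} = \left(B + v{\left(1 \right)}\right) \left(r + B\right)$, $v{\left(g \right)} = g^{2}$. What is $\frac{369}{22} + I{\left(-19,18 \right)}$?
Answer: $\frac{237}{22} \approx 10.773$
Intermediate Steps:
$I{\left(B,r \right)} = - \frac{\left(1 + B\right) \left(B + r\right)}{3}$ ($I{\left(B,r \right)} = - \frac{\left(B + 1^{2}\right) \left(r + B\right)}{3} = - \frac{\left(B + 1\right) \left(B + r\right)}{3} = - \frac{\left(1 + B\right) \left(B + r\right)}{3}$)
$\frac{369}{22} + I{\left(-19,18 \right)} = \frac{369}{22} - \left(- \frac{1}{3} - 114 + \frac{361}{3}\right) = 369 \cdot \frac{1}{22} + \left(\frac{19}{3} - 6 - \frac{361}{3} + 114\right) = \frac{369}{22} + \left(\frac{19}{3} - 6 - \frac{361}{3} + 114\right) = \frac{369}{22} - 6 = \frac{237}{22}$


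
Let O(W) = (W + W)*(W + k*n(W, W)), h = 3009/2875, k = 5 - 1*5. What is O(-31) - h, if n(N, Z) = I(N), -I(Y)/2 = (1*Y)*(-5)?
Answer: 5522741/2875 ≈ 1921.0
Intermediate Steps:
k = 0 (k = 5 - 5 = 0)
h = 3009/2875 (h = 3009*(1/2875) = 3009/2875 ≈ 1.0466)
I(Y) = 10*Y (I(Y) = -2*1*Y*(-5) = -2*Y*(-5) = -(-10)*Y = 10*Y)
n(N, Z) = 10*N
O(W) = 2*W**2 (O(W) = (W + W)*(W + 0*(10*W)) = (2*W)*(W + 0) = (2*W)*W = 2*W**2)
O(-31) - h = 2*(-31)**2 - 1*3009/2875 = 2*961 - 3009/2875 = 1922 - 3009/2875 = 5522741/2875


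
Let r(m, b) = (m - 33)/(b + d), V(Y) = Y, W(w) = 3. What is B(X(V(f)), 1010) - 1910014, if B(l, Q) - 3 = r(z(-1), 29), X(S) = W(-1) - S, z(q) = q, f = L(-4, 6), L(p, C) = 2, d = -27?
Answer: -1910028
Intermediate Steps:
f = 2
X(S) = 3 - S
r(m, b) = (-33 + m)/(-27 + b) (r(m, b) = (m - 33)/(b - 27) = (-33 + m)/(-27 + b))
B(l, Q) = -14 (B(l, Q) = 3 + (-33 - 1)/(-27 + 29) = 3 - 34/2 = 3 + (1/2)*(-34) = 3 - 17 = -14)
B(X(V(f)), 1010) - 1910014 = -14 - 1910014 = -1910028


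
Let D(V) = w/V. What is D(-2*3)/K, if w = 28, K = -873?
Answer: 14/2619 ≈ 0.0053456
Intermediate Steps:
D(V) = 28/V
D(-2*3)/K = (28/((-2*3)))/(-873) = (28/(-6))*(-1/873) = (28*(-1/6))*(-1/873) = -14/3*(-1/873) = 14/2619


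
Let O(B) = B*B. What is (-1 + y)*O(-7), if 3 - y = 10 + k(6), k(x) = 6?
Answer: -686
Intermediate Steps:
O(B) = B²
y = -13 (y = 3 - (10 + 6) = 3 - 1*16 = 3 - 16 = -13)
(-1 + y)*O(-7) = (-1 - 13)*(-7)² = -14*49 = -686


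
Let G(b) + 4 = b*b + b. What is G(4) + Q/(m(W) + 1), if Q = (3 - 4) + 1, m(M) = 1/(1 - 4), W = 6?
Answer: 16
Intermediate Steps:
G(b) = -4 + b + b**2 (G(b) = -4 + (b*b + b) = -4 + (b**2 + b) = -4 + (b + b**2) = -4 + b + b**2)
m(M) = -1/3 (m(M) = 1/(-3) = -1/3)
Q = 0 (Q = -1 + 1 = 0)
G(4) + Q/(m(W) + 1) = (-4 + 4 + 4**2) + 0/(-1/3 + 1) = (-4 + 4 + 16) + 0/(2/3) = 16 + 0*(3/2) = 16 + 0 = 16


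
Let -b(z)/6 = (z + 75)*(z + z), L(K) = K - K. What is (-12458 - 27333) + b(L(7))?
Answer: -39791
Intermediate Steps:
L(K) = 0
b(z) = -12*z*(75 + z) (b(z) = -6*(z + 75)*(z + z) = -6*(75 + z)*2*z = -12*z*(75 + z))
(-12458 - 27333) + b(L(7)) = (-12458 - 27333) - 12*0*(75 + 0) = -39791 - 12*0*75 = -39791 + 0 = -39791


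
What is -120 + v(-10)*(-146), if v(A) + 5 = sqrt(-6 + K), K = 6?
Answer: 610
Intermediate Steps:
v(A) = -5 (v(A) = -5 + sqrt(-6 + 6) = -5 + sqrt(0) = -5 + 0 = -5)
-120 + v(-10)*(-146) = -120 - 5*(-146) = -120 + 730 = 610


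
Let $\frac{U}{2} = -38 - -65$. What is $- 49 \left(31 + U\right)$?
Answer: $-4165$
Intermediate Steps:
$U = 54$ ($U = 2 \left(-38 - -65\right) = 2 \left(-38 + 65\right) = 2 \cdot 27 = 54$)
$- 49 \left(31 + U\right) = - 49 \left(31 + 54\right) = \left(-49\right) 85 = -4165$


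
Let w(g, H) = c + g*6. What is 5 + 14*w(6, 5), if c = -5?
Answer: 439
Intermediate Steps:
w(g, H) = -5 + 6*g (w(g, H) = -5 + g*6 = -5 + 6*g)
5 + 14*w(6, 5) = 5 + 14*(-5 + 6*6) = 5 + 14*(-5 + 36) = 5 + 14*31 = 5 + 434 = 439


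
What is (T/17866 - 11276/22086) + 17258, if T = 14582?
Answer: 1702482129961/98647119 ≈ 17258.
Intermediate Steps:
(T/17866 - 11276/22086) + 17258 = (14582/17866 - 11276/22086) + 17258 = (14582*(1/17866) - 11276*1/22086) + 17258 = (7291/8933 - 5638/11043) + 17258 = 30150259/98647119 + 17258 = 1702482129961/98647119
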